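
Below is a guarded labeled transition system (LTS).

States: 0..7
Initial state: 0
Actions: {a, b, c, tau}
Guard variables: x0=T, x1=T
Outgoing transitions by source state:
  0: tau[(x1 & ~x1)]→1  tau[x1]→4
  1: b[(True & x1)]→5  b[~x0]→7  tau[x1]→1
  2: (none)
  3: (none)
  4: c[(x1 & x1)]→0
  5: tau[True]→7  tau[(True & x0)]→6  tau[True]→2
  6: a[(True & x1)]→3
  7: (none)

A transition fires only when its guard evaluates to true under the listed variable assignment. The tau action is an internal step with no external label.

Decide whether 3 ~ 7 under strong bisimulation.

Answer: BISIMILAR

Analysis:
Refine partition for ~:
  π0 = {{0,1,2,3,4,5,6,7}}
  π1 = {{0,5},{1},{2,3,7},{4},{6}}
  π2 = {{0},{1},{2,3,7},{4},{5},{6}}
Fixed point at round 3; 6 class(es).
[3]={2,3,7}  [7]={2,3,7}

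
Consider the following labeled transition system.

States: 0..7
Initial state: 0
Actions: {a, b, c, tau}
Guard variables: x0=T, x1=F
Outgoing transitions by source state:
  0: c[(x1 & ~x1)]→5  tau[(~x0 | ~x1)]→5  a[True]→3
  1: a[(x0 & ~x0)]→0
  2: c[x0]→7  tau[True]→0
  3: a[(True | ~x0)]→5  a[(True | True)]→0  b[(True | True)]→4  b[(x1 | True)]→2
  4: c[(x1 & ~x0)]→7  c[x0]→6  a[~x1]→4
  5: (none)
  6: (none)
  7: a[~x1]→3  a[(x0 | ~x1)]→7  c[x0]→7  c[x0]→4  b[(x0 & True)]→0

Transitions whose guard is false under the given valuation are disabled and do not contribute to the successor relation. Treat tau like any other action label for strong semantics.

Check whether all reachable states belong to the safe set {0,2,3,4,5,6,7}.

Answer: INVARIANT HOLDS

Trace:
Safe = {0,2,3,4,5,6,7}
Reachable = {0,2,3,4,5,6,7}
  0: ok
  2: ok
  3: ok
  4: ok
  5: ok
  6: ok
  7: ok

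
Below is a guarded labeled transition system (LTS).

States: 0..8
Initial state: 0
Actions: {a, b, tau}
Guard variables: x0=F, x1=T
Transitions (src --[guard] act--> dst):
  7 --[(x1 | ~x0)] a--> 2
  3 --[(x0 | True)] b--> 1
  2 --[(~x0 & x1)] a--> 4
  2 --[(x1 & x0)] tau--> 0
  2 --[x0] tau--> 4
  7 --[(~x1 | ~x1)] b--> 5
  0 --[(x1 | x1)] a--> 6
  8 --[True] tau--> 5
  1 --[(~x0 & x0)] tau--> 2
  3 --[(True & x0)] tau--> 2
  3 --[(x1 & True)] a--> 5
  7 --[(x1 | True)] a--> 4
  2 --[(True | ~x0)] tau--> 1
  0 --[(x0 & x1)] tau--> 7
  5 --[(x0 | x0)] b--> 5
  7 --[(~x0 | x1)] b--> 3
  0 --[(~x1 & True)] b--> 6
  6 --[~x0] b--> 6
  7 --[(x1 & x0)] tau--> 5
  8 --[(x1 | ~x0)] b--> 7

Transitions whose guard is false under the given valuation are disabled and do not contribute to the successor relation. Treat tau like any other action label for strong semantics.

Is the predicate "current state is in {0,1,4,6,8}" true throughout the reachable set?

Answer: INVARIANT HOLDS

Analysis:
Inv-set: {0,1,4,6,8}
R = {0,6}
  0: ✓
  6: ✓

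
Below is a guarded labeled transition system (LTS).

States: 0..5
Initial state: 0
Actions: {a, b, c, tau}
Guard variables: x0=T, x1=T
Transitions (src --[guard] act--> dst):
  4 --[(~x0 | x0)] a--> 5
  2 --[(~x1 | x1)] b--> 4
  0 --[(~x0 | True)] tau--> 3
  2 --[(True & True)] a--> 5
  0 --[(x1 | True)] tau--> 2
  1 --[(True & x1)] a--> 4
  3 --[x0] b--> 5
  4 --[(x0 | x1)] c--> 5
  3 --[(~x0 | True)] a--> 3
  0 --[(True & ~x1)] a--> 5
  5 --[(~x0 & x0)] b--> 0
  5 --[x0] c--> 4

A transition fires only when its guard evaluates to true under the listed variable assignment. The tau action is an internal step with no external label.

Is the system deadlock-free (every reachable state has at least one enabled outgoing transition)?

Answer: DEADLOCK-FREE

Analysis:
Reach set: {0,2,3,4,5}
  0: tau→2  tau→3  [2 exit(s)]
  2: a→5  b→4  [2 exit(s)]
  3: a→3  b→5  [2 exit(s)]
  4: a→5  c→5  [2 exit(s)]
  5: c→4  [1 exit(s)]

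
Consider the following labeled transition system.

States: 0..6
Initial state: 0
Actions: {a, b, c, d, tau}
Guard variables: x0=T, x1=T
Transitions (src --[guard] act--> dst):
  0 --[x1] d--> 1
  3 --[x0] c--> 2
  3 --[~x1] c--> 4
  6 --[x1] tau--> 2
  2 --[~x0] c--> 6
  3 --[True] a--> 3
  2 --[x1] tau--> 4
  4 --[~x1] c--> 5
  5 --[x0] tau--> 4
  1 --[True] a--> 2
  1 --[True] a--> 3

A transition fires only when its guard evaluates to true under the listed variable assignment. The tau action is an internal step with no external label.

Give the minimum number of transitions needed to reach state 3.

Answer: 2

Analysis:
BFS to 3:
  Layer 0: {0}
  Layer 1: {1}
  Layer 2: {2,3}
3 enters at depth 2; path d·a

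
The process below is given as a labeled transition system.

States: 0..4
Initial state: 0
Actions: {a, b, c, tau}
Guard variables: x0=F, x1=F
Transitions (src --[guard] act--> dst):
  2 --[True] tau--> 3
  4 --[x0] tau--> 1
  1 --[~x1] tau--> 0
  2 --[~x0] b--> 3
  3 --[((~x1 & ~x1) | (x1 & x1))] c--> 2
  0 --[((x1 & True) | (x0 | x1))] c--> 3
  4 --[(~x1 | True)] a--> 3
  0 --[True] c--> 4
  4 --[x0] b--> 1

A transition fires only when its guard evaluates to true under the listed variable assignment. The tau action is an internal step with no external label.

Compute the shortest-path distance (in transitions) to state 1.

Layered search for 1:
  L0 = {0}
  L1 = {4}
  L2 = {3}
  L3 = {2}
1 never appears.

Answer: UNREACHABLE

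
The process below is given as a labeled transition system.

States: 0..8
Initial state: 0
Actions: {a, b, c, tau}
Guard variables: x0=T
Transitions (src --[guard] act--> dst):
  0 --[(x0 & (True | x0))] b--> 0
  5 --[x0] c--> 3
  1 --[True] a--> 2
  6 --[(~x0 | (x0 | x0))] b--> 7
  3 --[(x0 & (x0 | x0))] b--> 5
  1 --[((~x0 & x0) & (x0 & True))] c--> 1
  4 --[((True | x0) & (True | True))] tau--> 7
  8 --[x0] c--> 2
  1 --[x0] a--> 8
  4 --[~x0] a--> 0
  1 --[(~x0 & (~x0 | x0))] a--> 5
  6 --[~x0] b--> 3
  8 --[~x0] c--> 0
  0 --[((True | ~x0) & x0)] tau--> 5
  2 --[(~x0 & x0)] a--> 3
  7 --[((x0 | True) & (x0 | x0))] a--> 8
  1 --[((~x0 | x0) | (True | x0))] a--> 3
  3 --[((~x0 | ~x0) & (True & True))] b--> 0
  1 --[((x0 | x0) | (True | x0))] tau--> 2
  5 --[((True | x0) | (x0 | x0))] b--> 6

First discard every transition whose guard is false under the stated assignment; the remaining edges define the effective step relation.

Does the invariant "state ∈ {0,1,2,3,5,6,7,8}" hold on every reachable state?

Allowed set {0,1,2,3,5,6,7,8}
R = {0,2,3,5,6,7,8}
  0: ✓
  2: ✓
  3: ✓
  5: ✓
  6: ✓
  7: ✓
  8: ✓

Answer: INVARIANT HOLDS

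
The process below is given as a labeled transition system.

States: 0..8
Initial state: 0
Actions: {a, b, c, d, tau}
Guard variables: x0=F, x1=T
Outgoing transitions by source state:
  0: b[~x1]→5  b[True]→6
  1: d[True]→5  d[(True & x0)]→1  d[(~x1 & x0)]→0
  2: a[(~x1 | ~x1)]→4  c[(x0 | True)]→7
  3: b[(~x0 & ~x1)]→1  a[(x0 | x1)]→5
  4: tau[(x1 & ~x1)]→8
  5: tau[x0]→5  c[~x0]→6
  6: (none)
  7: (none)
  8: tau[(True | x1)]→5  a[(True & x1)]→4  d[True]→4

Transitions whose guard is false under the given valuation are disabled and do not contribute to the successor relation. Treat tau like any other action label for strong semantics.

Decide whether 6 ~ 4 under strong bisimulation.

Answer: BISIMILAR

Trace:
Bisimulation quotient by refinement:
  P[0] = {{0,1,2,3,4,5,6,7,8}}
  P[1] = {{0},{1},{2,5},{3},{4,6,7},{8}}
Fixed point at round 2; 6 class(es).
6∈{4,6,7}, 4∈{4,6,7}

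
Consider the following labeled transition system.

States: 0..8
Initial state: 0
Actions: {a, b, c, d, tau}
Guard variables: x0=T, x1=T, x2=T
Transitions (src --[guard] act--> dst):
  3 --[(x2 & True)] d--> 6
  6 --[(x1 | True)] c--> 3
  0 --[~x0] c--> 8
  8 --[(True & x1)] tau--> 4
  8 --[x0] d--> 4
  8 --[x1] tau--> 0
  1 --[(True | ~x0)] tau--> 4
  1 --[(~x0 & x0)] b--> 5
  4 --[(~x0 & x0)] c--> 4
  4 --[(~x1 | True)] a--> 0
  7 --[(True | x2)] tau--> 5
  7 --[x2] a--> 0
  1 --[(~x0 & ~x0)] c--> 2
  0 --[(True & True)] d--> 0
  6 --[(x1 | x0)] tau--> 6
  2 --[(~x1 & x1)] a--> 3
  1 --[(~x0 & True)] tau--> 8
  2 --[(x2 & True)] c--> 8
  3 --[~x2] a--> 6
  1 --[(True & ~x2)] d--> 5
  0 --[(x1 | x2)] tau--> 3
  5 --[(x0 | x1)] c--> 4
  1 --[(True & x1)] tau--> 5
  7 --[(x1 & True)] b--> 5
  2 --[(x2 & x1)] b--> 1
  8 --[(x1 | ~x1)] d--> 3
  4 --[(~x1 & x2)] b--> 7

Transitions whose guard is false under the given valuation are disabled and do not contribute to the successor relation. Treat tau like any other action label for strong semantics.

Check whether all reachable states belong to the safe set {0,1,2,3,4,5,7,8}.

Answer: INVARIANT VIOLATED at state 6

Working:
Allowed set {0,1,2,3,4,5,7,8}
R = {0,3,6}
  0: safe
  3: safe
  6: VIOLATES
witness against invariant: tau·d → 6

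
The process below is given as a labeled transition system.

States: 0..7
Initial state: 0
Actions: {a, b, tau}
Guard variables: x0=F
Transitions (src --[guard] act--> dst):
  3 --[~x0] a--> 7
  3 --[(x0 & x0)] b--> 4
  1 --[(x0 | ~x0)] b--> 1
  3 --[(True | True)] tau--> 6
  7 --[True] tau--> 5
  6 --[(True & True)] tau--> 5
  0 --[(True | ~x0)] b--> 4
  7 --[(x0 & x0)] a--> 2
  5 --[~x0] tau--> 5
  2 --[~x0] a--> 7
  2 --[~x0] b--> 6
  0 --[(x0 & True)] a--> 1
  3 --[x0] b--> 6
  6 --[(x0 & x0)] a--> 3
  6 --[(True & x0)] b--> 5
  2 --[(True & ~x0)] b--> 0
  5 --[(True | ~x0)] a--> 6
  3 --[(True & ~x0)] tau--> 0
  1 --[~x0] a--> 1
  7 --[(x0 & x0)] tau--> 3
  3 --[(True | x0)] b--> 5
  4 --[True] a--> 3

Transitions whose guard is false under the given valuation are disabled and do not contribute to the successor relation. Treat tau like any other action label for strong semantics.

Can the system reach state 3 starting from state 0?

Answer: REACHABLE

Trace:
15 transition(s) survive guard evaluation.
Layer 0: {0}
Layer 1: {4}  now seen {0,4}
Layer 2: {3}  now seen {0,3,4}
Layer 3: {5,6,7}  now seen {0,3,4,5,6,7}
Reachable = {0,3,4,5,6,7}
Path to 3: b·a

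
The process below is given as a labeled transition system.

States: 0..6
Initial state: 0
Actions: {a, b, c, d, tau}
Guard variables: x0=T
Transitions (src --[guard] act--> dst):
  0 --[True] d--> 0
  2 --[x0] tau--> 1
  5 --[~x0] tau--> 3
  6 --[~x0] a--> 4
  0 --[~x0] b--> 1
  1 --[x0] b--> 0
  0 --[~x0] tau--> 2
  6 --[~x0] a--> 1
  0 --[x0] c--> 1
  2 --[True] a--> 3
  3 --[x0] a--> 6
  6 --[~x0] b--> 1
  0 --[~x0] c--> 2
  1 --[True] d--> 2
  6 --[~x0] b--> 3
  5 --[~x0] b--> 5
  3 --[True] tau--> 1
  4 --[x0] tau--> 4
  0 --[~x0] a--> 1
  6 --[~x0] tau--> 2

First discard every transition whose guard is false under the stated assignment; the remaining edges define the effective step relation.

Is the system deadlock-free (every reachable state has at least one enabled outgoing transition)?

Reachable = {0,1,2,3,6}
  0: c→1  d→0  [2 exit(s)]
  1: b→0  d→2  [2 exit(s)]
  2: a→3  tau→1  [2 exit(s)]
  3: a→6  tau→1  [2 exit(s)]
  6: ∅  [STUCK]
witness 6: c·d·a·a

Answer: DEADLOCK at state 6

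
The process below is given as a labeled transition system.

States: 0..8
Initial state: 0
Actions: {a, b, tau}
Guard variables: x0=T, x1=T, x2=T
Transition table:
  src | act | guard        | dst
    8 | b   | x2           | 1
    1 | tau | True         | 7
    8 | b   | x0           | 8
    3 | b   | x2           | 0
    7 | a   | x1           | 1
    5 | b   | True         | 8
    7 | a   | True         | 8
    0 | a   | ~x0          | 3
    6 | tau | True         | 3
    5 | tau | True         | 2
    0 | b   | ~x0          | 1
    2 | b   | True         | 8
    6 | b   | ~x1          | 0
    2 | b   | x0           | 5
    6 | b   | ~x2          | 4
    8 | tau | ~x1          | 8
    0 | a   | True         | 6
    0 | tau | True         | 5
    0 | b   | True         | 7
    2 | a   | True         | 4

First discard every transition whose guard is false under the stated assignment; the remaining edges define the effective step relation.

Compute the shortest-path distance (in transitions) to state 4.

BFS to 4:
  L0 = {0}
  L1 = {5,6,7}
  L2 = {1,2,3,8}
  L3 = {4}
4 enters at depth 3; path tau·tau·a

Answer: 3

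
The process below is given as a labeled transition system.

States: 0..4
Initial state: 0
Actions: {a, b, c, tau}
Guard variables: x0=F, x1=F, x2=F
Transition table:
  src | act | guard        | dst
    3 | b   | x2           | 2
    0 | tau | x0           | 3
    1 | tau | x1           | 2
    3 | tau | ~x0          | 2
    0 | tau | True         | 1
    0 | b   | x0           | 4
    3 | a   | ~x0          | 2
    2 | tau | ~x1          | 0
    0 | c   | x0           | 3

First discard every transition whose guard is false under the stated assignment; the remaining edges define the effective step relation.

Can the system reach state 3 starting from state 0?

4 transition(s) survive guard evaluation.
L0 = {0}
L1 = {1}  total {0,1}
R = {0,1}

Answer: UNREACHABLE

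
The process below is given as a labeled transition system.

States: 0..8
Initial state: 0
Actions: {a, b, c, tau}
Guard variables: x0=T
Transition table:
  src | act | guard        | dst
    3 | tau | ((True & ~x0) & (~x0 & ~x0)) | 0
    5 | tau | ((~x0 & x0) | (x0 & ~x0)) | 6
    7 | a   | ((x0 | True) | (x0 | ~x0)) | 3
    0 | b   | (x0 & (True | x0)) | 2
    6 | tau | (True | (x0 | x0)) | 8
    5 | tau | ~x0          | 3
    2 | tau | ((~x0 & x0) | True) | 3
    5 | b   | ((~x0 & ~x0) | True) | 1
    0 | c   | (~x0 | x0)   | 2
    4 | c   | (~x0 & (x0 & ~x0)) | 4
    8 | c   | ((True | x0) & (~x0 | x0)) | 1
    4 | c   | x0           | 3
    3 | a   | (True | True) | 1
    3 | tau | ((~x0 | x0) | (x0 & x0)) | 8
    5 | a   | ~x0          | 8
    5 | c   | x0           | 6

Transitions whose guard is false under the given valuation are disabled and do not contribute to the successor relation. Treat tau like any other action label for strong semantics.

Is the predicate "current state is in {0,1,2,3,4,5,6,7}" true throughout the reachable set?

Allowed set {0,1,2,3,4,5,6,7}
Reachable = {0,1,2,3,8}
  0: ✓
  1: ✓
  2: ✓
  3: ✓
  8: VIOLATES
witness against invariant: b·tau·tau → 8

Answer: INVARIANT VIOLATED at state 8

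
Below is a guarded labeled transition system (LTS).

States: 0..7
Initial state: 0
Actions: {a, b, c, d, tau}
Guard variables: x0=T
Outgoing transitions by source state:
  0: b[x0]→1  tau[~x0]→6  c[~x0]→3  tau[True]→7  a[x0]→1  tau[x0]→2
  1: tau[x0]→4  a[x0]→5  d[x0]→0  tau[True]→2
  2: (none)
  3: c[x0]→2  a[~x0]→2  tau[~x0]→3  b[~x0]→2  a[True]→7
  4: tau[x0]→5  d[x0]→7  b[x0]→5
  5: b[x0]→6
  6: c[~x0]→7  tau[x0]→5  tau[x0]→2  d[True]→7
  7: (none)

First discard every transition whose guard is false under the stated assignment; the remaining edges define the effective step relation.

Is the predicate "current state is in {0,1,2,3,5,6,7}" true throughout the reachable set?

Answer: INVARIANT VIOLATED at state 4

Analysis:
Inv-set: {0,1,2,3,5,6,7}
Reach set: {0,1,2,4,5,6,7}
  0: ✓
  1: ✓
  2: ✓
  4: ✗ unsafe
  5: ✓
  6: ✓
  7: ✓
witness against invariant: b·tau → 4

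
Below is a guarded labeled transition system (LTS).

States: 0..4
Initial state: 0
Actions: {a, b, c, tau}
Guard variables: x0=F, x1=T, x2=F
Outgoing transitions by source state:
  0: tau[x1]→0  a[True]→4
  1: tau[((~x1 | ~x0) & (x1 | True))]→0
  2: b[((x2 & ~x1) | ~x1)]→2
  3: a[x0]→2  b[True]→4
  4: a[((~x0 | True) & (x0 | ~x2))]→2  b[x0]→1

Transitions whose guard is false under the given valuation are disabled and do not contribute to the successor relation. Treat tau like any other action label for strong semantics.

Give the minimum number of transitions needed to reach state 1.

Answer: UNREACHABLE

Trace:
Breadth-first toward 1:
  Layer 0: {0}
  Layer 1: {4}
  Layer 2: {2}
1 never appears.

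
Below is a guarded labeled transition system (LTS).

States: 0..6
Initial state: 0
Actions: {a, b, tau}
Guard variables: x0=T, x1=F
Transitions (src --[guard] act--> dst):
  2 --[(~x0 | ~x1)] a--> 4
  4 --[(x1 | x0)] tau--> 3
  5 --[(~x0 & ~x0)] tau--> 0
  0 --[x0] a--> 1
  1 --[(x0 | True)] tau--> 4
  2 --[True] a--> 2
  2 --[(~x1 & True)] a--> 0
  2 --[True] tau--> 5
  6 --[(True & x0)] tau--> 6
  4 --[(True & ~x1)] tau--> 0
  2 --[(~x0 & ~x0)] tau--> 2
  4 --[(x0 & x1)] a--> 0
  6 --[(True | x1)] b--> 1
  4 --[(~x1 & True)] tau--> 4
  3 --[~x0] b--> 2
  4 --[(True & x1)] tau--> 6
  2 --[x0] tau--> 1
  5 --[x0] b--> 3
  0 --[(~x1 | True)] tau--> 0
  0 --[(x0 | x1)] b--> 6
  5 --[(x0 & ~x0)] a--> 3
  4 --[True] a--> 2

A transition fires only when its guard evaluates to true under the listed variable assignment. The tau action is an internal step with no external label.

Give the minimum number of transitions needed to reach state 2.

Answer: 3

Working:
Breadth-first toward 2:
  Layer 0: {0}
  Layer 1: {1,6}
  Layer 2: {4}
  Layer 3: {2,3}
first hit 2 at d=3 via a·tau·a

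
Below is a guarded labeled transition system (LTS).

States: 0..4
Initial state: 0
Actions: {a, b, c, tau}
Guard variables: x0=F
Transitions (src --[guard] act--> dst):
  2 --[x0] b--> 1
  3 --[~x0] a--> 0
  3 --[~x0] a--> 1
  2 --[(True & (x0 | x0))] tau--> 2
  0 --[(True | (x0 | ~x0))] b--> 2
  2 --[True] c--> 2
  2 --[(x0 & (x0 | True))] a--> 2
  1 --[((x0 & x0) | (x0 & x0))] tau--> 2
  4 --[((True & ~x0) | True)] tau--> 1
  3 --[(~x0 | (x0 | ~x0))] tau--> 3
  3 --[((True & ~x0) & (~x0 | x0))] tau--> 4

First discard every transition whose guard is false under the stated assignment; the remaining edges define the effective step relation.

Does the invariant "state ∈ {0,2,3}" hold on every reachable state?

Inv-set: {0,2,3}
Reachable = {0,2}
  0: ✓
  2: ✓

Answer: INVARIANT HOLDS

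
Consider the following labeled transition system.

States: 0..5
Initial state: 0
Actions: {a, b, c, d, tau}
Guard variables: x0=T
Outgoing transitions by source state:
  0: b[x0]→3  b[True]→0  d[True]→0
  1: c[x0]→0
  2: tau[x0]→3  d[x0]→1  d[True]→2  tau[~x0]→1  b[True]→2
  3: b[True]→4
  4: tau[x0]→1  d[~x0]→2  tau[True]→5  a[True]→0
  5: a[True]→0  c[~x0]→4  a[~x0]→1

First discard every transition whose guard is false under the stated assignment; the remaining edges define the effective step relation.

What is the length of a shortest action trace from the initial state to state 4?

Answer: 2

Analysis:
Layered search for 4:
  Layer 0: {0}
  Layer 1: {3}
  Layer 2: {4}
4 enters at depth 2; path b·b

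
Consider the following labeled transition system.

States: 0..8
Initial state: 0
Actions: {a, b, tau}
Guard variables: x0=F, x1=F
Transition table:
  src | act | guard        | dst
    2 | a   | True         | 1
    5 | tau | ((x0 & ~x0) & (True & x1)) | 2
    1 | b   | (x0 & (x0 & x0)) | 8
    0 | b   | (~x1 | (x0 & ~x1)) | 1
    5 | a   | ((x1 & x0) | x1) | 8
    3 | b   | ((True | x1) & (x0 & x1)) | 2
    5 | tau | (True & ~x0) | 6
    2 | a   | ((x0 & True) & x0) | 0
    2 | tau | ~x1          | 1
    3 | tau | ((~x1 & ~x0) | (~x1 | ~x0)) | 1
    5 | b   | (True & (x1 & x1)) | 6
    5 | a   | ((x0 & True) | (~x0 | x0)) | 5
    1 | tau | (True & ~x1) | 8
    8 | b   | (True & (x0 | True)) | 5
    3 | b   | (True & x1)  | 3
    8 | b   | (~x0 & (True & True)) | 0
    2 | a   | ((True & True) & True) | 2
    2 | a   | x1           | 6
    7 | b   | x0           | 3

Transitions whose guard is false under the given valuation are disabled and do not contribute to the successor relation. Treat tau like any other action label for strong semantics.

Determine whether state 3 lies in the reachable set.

After dropping false guards: 10 live edges.
L0 = {0}
L1 = {1}  cumulative {0,1}
L2 = {8}  cumulative {0,1,8}
L3 = {5}  cumulative {0,1,5,8}
L4 = {6}  cumulative {0,1,5,6,8}
R = {0,1,5,6,8}

Answer: UNREACHABLE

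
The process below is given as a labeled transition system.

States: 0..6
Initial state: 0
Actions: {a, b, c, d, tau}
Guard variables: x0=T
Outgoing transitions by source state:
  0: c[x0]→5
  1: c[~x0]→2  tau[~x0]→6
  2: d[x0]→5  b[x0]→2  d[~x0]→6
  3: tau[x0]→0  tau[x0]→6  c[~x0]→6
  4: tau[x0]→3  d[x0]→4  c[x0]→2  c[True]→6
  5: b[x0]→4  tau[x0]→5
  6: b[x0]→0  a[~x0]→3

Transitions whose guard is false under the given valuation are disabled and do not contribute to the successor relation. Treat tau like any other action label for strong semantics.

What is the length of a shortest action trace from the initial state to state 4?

Answer: 2

Trace:
BFS to 4:
  Layer 0: {0}
  Layer 1: {5}
  Layer 2: {4}
first hit 4 at d=2 via c·b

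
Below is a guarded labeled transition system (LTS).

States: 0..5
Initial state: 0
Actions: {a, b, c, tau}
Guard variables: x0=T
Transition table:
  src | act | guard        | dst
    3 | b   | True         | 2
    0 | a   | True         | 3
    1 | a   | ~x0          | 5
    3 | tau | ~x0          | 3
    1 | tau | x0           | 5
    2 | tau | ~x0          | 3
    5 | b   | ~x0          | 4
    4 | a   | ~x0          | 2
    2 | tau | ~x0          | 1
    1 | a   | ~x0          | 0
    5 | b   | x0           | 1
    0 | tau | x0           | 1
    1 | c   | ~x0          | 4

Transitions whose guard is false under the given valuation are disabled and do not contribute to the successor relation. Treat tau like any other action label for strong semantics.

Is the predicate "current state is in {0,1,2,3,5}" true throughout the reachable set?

Inv-set: {0,1,2,3,5}
Reachable = {0,1,2,3,5}
  0: ✓
  1: ✓
  2: ✓
  3: ✓
  5: ✓

Answer: INVARIANT HOLDS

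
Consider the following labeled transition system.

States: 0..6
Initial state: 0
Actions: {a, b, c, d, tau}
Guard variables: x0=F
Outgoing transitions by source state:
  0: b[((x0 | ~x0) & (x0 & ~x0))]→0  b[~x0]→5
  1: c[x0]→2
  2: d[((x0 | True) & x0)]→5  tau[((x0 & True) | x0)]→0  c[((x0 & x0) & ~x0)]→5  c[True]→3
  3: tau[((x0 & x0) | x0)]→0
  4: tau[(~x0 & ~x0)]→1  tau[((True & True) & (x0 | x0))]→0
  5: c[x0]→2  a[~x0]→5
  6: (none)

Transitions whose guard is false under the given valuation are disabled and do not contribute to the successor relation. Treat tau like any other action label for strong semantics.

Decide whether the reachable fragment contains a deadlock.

Answer: DEADLOCK-FREE

Trace:
Reach set: {0,5}
  0: b→5  [deg 1]
  5: a→5  [deg 1]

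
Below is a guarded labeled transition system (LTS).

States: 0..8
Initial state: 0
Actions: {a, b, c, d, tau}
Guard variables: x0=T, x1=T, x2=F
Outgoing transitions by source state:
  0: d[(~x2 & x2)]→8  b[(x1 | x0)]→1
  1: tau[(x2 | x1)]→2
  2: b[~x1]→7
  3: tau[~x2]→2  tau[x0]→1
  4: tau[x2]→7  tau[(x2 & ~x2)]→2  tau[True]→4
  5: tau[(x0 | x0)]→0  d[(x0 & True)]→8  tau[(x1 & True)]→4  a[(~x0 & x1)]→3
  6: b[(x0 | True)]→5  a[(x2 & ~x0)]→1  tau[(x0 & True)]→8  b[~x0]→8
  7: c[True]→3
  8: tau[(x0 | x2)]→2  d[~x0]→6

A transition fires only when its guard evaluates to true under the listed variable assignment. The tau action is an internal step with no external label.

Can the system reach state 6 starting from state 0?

Answer: UNREACHABLE

Working:
After dropping false guards: 12 live edges.
Layer 0: {0}
Layer 1: {1}  now seen {0,1}
Layer 2: {2}  now seen {0,1,2}
Reach set: {0,1,2}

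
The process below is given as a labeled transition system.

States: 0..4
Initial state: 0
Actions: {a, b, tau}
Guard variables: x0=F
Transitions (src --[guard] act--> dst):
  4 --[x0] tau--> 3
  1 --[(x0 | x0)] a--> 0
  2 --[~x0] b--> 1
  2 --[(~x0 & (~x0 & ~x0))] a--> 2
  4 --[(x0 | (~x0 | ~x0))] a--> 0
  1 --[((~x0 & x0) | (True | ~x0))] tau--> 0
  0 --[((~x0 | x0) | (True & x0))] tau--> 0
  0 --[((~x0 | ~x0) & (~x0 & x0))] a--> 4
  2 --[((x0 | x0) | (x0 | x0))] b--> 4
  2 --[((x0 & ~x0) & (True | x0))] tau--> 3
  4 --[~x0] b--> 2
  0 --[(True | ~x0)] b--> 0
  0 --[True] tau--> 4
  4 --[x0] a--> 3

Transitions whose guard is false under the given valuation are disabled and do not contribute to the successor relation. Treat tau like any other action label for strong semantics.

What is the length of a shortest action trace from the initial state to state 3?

BFS to 3:
  depth 0: {0}
  depth 1: {4}
  depth 2: {2}
  depth 3: {1}
3 never appears.

Answer: UNREACHABLE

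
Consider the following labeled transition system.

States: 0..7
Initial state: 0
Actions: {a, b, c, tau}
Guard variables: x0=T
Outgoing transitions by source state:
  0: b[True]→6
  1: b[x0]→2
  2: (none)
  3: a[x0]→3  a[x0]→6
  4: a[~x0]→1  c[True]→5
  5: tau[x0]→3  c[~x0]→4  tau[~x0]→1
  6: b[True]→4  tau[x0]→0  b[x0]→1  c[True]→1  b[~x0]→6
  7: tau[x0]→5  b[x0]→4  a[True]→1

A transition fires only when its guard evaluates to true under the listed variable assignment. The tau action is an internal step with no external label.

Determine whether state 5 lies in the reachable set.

Answer: REACHABLE

Analysis:
Guard filter leaves 13 enabled edge(s).
L0 = {0}
L1 = {6}  cumulative {0,6}
L2 = {1,4}  cumulative {0,1,4,6}
L3 = {2,5}  cumulative {0,1,2,4,5,6}
L4 = {3}  cumulative {0,1,2,3,4,5,6}
Reachable = {0,1,2,3,4,5,6}
Path to 5: b·b·c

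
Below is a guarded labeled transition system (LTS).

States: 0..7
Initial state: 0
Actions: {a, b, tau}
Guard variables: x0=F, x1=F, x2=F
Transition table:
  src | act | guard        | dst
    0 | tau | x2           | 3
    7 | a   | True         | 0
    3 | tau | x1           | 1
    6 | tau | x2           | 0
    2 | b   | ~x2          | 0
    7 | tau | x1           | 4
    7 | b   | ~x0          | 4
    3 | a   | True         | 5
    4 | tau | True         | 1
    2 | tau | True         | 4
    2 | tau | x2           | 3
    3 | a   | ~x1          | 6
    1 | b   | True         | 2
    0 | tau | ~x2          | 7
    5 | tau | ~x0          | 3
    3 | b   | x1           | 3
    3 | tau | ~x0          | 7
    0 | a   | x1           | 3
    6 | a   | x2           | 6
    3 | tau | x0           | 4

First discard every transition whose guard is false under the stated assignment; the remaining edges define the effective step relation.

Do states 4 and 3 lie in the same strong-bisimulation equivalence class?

Compute ~ classes (split until stable):
  P[0] = {{0,1,2,3,4,5,6,7}}
  P[1] = {{0,4,5},{1},{2},{3},{6},{7}}
  P[2] = {{0},{1},{2},{3},{4},{5},{6},{7}}
8 equivalence class(es) (converged in 3)
4∈{4}, 3∈{3}

Answer: NOT BISIMILAR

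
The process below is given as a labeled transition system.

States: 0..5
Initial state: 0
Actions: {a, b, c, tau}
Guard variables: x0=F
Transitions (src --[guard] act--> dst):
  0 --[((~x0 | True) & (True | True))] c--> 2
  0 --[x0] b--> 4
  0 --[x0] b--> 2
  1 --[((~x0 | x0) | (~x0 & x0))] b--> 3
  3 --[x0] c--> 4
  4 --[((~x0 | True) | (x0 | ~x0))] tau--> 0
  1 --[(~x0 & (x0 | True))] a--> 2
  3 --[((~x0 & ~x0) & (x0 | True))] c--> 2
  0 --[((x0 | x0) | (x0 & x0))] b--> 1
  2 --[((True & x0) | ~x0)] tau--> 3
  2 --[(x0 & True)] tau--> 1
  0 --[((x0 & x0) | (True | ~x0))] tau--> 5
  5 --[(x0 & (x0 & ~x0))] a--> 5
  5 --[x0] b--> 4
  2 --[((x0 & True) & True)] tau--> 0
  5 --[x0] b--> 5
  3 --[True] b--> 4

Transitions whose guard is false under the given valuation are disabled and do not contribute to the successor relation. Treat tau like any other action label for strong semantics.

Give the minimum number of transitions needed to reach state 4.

Layered search for 4:
  Layer 0: {0}
  Layer 1: {2,5}
  Layer 2: {3}
  Layer 3: {4}
depth(4)=3, e.g. c·tau·b

Answer: 3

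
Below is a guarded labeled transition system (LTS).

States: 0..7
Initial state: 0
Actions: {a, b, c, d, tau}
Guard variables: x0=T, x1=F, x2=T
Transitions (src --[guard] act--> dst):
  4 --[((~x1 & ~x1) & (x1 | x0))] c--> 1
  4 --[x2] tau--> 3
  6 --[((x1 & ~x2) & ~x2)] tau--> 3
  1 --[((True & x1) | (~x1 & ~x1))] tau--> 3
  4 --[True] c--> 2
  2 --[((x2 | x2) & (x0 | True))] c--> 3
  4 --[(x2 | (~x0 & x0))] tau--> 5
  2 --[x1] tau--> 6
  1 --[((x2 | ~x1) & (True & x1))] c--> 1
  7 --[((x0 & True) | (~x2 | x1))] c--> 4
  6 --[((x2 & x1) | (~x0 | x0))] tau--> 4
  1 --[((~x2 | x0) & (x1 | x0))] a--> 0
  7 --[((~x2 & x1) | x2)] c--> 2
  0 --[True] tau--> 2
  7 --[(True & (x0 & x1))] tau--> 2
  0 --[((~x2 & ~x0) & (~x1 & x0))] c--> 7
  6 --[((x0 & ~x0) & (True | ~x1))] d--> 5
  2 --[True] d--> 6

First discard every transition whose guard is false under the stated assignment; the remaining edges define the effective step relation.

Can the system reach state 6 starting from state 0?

Answer: REACHABLE

Trace:
12 transition(s) survive guard evaluation.
depth 0: {0}
depth 1: {2}  cumulative {0,2}
depth 2: {3,6}  cumulative {0,2,3,6}
depth 3: {4}  cumulative {0,2,3,4,6}
depth 4: {1,5}  cumulative {0,1,2,3,4,5,6}
R = {0,1,2,3,4,5,6}
Path to 6: tau·d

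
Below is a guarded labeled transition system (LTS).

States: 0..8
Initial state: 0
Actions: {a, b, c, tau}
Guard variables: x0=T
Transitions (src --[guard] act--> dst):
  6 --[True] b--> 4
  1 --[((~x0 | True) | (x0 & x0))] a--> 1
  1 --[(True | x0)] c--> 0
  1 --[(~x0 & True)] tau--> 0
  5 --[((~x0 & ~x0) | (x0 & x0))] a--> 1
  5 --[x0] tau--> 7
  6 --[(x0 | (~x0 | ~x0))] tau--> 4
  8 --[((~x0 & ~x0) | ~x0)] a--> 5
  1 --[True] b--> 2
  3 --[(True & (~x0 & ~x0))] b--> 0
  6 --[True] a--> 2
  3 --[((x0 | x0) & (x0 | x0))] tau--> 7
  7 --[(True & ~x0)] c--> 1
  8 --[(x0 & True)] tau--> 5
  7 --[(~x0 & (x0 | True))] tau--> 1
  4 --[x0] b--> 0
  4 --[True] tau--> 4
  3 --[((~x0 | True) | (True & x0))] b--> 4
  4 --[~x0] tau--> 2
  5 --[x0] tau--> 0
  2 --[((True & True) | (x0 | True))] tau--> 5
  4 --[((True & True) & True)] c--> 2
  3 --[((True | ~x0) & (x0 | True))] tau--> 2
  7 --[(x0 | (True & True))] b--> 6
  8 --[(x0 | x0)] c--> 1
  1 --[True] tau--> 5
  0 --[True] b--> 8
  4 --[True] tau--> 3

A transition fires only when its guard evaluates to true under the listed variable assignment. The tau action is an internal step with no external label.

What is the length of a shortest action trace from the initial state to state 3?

BFS to 3:
  depth 0: {0}
  depth 1: {8}
  depth 2: {1,5}
  depth 3: {2,7}
  depth 4: {6}
  depth 5: {4}
  depth 6: {3}
first hit 3 at d=6 via b·tau·tau·b·b·tau

Answer: 6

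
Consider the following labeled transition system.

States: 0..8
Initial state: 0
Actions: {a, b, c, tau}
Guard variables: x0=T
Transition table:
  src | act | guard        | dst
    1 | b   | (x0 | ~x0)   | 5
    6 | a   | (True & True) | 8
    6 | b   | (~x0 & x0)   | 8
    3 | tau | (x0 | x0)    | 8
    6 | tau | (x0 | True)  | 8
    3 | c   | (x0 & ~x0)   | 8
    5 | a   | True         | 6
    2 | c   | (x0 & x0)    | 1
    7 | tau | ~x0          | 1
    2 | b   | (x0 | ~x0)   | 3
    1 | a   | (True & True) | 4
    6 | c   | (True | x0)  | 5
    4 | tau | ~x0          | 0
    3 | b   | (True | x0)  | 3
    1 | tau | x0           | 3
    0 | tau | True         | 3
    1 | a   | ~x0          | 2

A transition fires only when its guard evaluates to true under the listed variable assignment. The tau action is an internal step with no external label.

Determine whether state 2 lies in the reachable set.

Guard filter leaves 12 enabled edge(s).
depth 0: {0}
depth 1: {3}  total {0,3}
depth 2: {8}  total {0,3,8}
Reachable = {0,3,8}

Answer: UNREACHABLE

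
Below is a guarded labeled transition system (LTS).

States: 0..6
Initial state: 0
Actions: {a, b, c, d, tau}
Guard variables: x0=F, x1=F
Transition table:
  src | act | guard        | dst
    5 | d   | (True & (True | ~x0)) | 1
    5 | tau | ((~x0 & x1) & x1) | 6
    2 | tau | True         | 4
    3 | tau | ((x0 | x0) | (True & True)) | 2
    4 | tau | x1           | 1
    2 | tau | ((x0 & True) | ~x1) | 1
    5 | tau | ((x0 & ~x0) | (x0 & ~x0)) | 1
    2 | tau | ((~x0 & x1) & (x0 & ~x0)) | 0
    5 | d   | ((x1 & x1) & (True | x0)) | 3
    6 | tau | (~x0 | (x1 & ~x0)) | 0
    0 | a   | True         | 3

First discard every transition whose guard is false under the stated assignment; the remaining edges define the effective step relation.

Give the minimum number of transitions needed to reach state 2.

Answer: 2

Trace:
Layered search for 2:
  Layer 0: {0}
  Layer 1: {3}
  Layer 2: {2}
2 enters at depth 2; path a·tau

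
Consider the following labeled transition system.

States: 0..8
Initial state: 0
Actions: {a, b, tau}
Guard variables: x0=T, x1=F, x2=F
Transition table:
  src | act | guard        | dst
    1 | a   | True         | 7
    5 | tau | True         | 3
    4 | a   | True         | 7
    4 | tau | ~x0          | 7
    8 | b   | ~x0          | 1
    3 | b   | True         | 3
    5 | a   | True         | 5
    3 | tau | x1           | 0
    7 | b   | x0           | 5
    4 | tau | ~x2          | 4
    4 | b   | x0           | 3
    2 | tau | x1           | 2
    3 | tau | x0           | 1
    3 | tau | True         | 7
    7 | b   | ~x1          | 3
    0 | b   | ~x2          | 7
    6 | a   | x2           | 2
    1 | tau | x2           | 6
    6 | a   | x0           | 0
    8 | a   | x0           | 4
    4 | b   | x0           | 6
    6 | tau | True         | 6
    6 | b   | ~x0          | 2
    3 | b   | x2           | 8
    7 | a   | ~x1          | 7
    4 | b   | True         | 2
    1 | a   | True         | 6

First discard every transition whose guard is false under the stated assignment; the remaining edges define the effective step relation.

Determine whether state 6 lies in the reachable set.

19 transition(s) survive guard evaluation.
Layer 0: {0}
Layer 1: {7}  now seen {0,7}
Layer 2: {3,5}  now seen {0,3,5,7}
Layer 3: {1}  now seen {0,1,3,5,7}
Layer 4: {6}  now seen {0,1,3,5,6,7}
Reachable = {0,1,3,5,6,7}
Path to 6: b·b·tau·a

Answer: REACHABLE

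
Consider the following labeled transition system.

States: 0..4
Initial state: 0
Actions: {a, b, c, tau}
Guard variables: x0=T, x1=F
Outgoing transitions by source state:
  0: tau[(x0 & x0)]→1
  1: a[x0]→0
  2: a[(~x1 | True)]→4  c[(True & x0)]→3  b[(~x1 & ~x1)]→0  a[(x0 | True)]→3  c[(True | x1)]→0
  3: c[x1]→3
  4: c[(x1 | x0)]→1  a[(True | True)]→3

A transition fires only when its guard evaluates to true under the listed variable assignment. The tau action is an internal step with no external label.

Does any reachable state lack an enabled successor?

Reachable = {0,1}
  0: tau→1  [1 out]
  1: a→0  [1 out]

Answer: DEADLOCK-FREE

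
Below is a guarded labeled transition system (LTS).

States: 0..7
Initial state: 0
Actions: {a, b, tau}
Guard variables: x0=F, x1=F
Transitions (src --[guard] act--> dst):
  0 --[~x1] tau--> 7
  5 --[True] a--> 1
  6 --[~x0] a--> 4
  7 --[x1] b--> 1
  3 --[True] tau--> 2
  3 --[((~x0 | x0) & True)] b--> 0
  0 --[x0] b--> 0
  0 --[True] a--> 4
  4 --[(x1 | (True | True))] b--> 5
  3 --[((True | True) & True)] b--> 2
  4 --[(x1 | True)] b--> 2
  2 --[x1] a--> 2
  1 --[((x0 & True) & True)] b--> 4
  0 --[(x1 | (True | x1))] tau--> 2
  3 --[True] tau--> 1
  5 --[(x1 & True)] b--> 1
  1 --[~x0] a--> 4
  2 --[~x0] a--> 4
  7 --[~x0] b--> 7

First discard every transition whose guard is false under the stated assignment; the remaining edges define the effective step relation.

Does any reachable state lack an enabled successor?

Answer: DEADLOCK-FREE

Working:
Reachable = {0,1,2,4,5,7}
  0: a→4  tau→2  tau→7  [deg 3]
  1: a→4  [deg 1]
  2: a→4  [deg 1]
  4: b→2  b→5  [deg 2]
  5: a→1  [deg 1]
  7: b→7  [deg 1]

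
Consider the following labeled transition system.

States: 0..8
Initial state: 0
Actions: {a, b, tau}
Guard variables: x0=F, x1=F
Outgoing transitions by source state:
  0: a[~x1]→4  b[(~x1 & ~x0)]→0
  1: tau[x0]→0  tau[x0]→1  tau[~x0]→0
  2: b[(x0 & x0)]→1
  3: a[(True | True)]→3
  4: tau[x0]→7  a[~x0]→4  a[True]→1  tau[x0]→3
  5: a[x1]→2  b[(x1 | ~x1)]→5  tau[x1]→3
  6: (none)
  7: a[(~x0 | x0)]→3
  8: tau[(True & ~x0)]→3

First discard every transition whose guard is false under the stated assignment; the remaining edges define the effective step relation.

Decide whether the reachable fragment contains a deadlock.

R = {0,1,4}
  0: a→4  b→0  [deg 2]
  1: tau→0  [deg 1]
  4: a→1  a→4  [deg 2]

Answer: DEADLOCK-FREE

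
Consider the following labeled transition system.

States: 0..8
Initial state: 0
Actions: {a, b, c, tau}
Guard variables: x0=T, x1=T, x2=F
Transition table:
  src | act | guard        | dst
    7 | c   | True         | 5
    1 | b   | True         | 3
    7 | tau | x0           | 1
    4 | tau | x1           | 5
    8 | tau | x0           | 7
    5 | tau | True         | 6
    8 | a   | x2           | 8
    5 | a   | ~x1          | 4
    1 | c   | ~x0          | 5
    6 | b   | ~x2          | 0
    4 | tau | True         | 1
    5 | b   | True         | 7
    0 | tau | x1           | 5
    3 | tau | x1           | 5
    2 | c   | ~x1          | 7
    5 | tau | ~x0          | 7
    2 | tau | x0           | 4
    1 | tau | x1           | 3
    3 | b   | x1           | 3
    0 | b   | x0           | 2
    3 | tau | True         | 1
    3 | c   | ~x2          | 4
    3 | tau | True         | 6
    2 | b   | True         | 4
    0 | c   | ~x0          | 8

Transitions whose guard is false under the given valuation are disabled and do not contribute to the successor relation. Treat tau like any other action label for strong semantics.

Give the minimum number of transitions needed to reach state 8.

Answer: UNREACHABLE

Analysis:
Layered search for 8:
  Layer 0: {0}
  Layer 1: {2,5}
  Layer 2: {4,6,7}
  Layer 3: {1}
  Layer 4: {3}
8 never appears.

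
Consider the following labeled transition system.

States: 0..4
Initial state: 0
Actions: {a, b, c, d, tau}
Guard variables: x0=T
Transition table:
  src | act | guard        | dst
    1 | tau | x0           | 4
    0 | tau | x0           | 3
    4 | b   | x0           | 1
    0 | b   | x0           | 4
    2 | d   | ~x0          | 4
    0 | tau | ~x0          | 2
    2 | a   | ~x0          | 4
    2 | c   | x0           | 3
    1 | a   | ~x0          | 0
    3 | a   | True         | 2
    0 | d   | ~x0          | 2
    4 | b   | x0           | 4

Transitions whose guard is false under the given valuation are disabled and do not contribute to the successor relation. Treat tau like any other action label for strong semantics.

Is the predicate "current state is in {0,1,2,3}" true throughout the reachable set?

Allowed set {0,1,2,3}
Reach set: {0,1,2,3,4}
  0: safe
  1: safe
  2: safe
  3: safe
  4: ✗ unsafe
reach 4 via b — violates

Answer: INVARIANT VIOLATED at state 4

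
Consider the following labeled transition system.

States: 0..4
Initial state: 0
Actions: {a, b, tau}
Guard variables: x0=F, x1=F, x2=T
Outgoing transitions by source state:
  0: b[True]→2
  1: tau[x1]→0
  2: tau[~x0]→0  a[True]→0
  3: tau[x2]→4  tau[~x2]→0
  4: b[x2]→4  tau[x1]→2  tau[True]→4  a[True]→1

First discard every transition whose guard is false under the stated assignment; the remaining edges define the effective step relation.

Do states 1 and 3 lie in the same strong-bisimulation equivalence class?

Answer: NOT BISIMILAR

Working:
Bisimulation quotient by refinement:
  P[0] = {{0,1,2,3,4}}
  P[1] = {{0},{1},{2},{3},{4}}
stable after 2 split(s): 5 block(s)
class of 1: {1}; class of 3: {3}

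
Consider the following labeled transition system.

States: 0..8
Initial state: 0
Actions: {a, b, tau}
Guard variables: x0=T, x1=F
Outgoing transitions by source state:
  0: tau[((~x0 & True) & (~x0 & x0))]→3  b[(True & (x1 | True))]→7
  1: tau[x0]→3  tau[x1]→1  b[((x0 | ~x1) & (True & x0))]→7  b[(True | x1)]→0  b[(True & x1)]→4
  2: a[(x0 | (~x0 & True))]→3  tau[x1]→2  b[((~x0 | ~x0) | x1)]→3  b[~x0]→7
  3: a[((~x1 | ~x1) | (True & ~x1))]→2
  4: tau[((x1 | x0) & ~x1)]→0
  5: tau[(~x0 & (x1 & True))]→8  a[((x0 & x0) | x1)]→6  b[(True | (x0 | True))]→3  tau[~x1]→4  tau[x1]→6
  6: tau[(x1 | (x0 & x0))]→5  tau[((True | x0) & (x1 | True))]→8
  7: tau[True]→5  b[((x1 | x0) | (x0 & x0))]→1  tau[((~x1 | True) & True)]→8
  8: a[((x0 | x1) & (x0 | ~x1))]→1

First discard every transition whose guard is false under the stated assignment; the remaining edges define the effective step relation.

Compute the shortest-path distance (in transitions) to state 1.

Layered search for 1:
  Layer 0: {0}
  Layer 1: {7}
  Layer 2: {1,5,8}
first hit 1 at d=2 via b·b

Answer: 2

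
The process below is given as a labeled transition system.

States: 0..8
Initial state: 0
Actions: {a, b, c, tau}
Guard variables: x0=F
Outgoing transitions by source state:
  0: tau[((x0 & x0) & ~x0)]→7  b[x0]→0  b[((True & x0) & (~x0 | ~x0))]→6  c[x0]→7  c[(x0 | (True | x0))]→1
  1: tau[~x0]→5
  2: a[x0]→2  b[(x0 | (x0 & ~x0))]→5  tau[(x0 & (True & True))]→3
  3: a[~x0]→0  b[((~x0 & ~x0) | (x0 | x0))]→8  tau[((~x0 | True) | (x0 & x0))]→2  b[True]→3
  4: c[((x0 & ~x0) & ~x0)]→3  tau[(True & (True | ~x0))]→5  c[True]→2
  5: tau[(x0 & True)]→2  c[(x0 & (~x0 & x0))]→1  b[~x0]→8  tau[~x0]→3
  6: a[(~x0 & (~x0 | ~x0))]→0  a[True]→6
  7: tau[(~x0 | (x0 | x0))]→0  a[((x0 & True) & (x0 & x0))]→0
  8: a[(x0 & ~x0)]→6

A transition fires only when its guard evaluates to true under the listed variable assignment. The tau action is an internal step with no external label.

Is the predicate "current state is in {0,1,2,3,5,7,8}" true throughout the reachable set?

Safe = {0,1,2,3,5,7,8}
Reach set: {0,1,2,3,5,8}
  0: ok
  1: ok
  2: ok
  3: ok
  5: ok
  8: ok

Answer: INVARIANT HOLDS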